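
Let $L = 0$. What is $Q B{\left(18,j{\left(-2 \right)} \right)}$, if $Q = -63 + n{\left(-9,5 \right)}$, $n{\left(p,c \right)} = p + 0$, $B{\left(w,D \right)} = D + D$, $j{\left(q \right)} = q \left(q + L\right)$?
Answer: $-576$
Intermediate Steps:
$j{\left(q \right)} = q^{2}$ ($j{\left(q \right)} = q \left(q + 0\right) = q q = q^{2}$)
$B{\left(w,D \right)} = 2 D$
$n{\left(p,c \right)} = p$
$Q = -72$ ($Q = -63 - 9 = -72$)
$Q B{\left(18,j{\left(-2 \right)} \right)} = - 72 \cdot 2 \left(-2\right)^{2} = - 72 \cdot 2 \cdot 4 = \left(-72\right) 8 = -576$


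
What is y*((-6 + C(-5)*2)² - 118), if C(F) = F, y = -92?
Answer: -12696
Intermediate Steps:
y*((-6 + C(-5)*2)² - 118) = -92*((-6 - 5*2)² - 118) = -92*((-6 - 10)² - 118) = -92*((-16)² - 118) = -92*(256 - 118) = -92*138 = -12696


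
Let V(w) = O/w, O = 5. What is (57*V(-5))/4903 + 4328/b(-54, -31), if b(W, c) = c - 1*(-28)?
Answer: -21220355/14709 ≈ -1442.7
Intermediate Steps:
V(w) = 5/w
b(W, c) = 28 + c (b(W, c) = c + 28 = 28 + c)
(57*V(-5))/4903 + 4328/b(-54, -31) = (57*(5/(-5)))/4903 + 4328/(28 - 31) = (57*(5*(-⅕)))*(1/4903) + 4328/(-3) = (57*(-1))*(1/4903) + 4328*(-⅓) = -57*1/4903 - 4328/3 = -57/4903 - 4328/3 = -21220355/14709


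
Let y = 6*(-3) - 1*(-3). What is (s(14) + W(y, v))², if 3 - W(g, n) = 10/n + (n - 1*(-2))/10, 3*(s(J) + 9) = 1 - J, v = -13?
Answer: 10896601/152100 ≈ 71.641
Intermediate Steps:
s(J) = -26/3 - J/3 (s(J) = -9 + (1 - J)/3 = -9 + (⅓ - J/3) = -26/3 - J/3)
y = -15 (y = -18 + 3 = -15)
W(g, n) = 14/5 - 10/n - n/10 (W(g, n) = 3 - (10/n + (n - 1*(-2))/10) = 3 - (10/n + (n + 2)*(⅒)) = 3 - (10/n + (2 + n)*(⅒)) = 3 - (10/n + (⅕ + n/10)) = 3 - (⅕ + 10/n + n/10) = 3 + (-⅕ - 10/n - n/10) = 14/5 - 10/n - n/10)
(s(14) + W(y, v))² = ((-26/3 - ⅓*14) + (14/5 - 10/(-13) - ⅒*(-13)))² = ((-26/3 - 14/3) + (14/5 - 10*(-1/13) + 13/10))² = (-40/3 + (14/5 + 10/13 + 13/10))² = (-40/3 + 633/130)² = (-3301/390)² = 10896601/152100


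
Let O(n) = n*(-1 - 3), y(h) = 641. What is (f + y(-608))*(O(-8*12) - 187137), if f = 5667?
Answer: -1178037924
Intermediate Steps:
O(n) = -4*n (O(n) = n*(-4) = -4*n)
(f + y(-608))*(O(-8*12) - 187137) = (5667 + 641)*(-(-32)*12 - 187137) = 6308*(-4*(-96) - 187137) = 6308*(384 - 187137) = 6308*(-186753) = -1178037924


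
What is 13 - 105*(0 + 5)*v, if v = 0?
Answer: 13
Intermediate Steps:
13 - 105*(0 + 5)*v = 13 - 105*(0 + 5)*0 = 13 - 525*0 = 13 - 105*0 = 13 + 0 = 13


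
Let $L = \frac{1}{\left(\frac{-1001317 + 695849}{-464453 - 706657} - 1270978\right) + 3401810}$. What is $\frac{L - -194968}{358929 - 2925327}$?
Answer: $- \frac{243265372453411747}{3202144789566432612} \approx -0.075969$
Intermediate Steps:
$L = \frac{585555}{1247719484494}$ ($L = \frac{1}{\left(- \frac{305468}{-1171110} - 1270978\right) + 3401810} = \frac{1}{\left(\left(-305468\right) \left(- \frac{1}{1171110}\right) - 1270978\right) + 3401810} = \frac{1}{\left(\frac{152734}{585555} - 1270978\right) + 3401810} = \frac{1}{- \frac{744227370056}{585555} + 3401810} = \frac{1}{\frac{1247719484494}{585555}} = \frac{585555}{1247719484494} \approx 4.693 \cdot 10^{-7}$)
$\frac{L - -194968}{358929 - 2925327} = \frac{\frac{585555}{1247719484494} - -194968}{358929 - 2925327} = \frac{\frac{585555}{1247719484494} + \left(-1372449 + 1567417\right)}{-2566398} = \left(\frac{585555}{1247719484494} + 194968\right) \left(- \frac{1}{2566398}\right) = \frac{243265372453411747}{1247719484494} \left(- \frac{1}{2566398}\right) = - \frac{243265372453411747}{3202144789566432612}$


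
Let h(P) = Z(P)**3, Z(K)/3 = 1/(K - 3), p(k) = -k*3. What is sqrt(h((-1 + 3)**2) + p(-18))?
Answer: 9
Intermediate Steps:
p(k) = -3*k
Z(K) = 3/(-3 + K) (Z(K) = 3/(K - 3) = 3/(-3 + K))
h(P) = 27/(-3 + P)**3 (h(P) = (3/(-3 + P))**3 = 27/(-3 + P)**3)
sqrt(h((-1 + 3)**2) + p(-18)) = sqrt(27/(-3 + (-1 + 3)**2)**3 - 3*(-18)) = sqrt(27/(-3 + 2**2)**3 + 54) = sqrt(27/(-3 + 4)**3 + 54) = sqrt(27/1**3 + 54) = sqrt(27*1 + 54) = sqrt(27 + 54) = sqrt(81) = 9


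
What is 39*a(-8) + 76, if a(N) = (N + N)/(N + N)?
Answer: 115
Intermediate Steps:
a(N) = 1 (a(N) = (2*N)/((2*N)) = (2*N)*(1/(2*N)) = 1)
39*a(-8) + 76 = 39*1 + 76 = 39 + 76 = 115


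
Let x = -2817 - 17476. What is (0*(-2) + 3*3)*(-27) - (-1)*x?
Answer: -20536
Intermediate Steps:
x = -20293
(0*(-2) + 3*3)*(-27) - (-1)*x = (0*(-2) + 3*3)*(-27) - (-1)*(-20293) = (0 + 9)*(-27) - 1*20293 = 9*(-27) - 20293 = -243 - 20293 = -20536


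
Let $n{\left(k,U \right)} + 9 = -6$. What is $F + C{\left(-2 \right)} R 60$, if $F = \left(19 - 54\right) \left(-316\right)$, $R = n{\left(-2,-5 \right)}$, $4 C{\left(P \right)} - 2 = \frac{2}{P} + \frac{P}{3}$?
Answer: $10985$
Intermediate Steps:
$C{\left(P \right)} = \frac{1}{2} + \frac{1}{2 P} + \frac{P}{12}$ ($C{\left(P \right)} = \frac{1}{2} + \frac{\frac{2}{P} + \frac{P}{3}}{4} = \frac{1}{2} + \left(\frac{1}{2 P} + \frac{P}{12}\right) = \frac{1}{2} + \frac{1}{2 P} + \frac{P}{12}$)
$n{\left(k,U \right)} = -15$ ($n{\left(k,U \right)} = -9 - 6 = -15$)
$R = -15$
$F = 11060$ ($F = \left(-35\right) \left(-316\right) = 11060$)
$F + C{\left(-2 \right)} R 60 = 11060 + \frac{6 - 2 \left(6 - 2\right)}{12 \left(-2\right)} \left(-15\right) 60 = 11060 + \frac{1}{12} \left(- \frac{1}{2}\right) \left(6 - 8\right) \left(-15\right) 60 = 11060 + \frac{1}{12} \left(- \frac{1}{2}\right) \left(-2\right) \left(-15\right) 60 = 11060 + \frac{1}{12} \left(-15\right) 60 = 11060 - 75 = 10985$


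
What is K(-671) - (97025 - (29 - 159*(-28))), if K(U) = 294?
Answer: -92250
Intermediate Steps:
K(-671) - (97025 - (29 - 159*(-28))) = 294 - (97025 - (29 - 159*(-28))) = 294 - (97025 - (29 + 4452)) = 294 - (97025 - 1*4481) = 294 - (97025 - 4481) = 294 - 1*92544 = 294 - 92544 = -92250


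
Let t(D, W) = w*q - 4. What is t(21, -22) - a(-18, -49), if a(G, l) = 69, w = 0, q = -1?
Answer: -73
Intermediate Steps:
t(D, W) = -4 (t(D, W) = 0*(-1) - 4 = 0 - 4 = -4)
t(21, -22) - a(-18, -49) = -4 - 1*69 = -4 - 69 = -73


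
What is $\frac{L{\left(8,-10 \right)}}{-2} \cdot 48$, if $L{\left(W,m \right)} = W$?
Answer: $-192$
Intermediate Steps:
$\frac{L{\left(8,-10 \right)}}{-2} \cdot 48 = \frac{8}{-2} \cdot 48 = 8 \left(- \frac{1}{2}\right) 48 = \left(-4\right) 48 = -192$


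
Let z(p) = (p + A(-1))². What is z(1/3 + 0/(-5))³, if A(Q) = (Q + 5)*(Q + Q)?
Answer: 148035889/729 ≈ 2.0307e+5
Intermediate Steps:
A(Q) = 2*Q*(5 + Q) (A(Q) = (5 + Q)*(2*Q) = 2*Q*(5 + Q))
z(p) = (-8 + p)² (z(p) = (p + 2*(-1)*(5 - 1))² = (p + 2*(-1)*4)² = (p - 8)² = (-8 + p)²)
z(1/3 + 0/(-5))³ = ((-8 + (1/3 + 0/(-5)))²)³ = ((-8 + (1*(⅓) + 0*(-⅕)))²)³ = ((-8 + (⅓ + 0))²)³ = ((-8 + ⅓)²)³ = ((-23/3)²)³ = (529/9)³ = 148035889/729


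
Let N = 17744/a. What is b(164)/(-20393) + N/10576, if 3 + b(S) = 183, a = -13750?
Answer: -1658590837/185346878750 ≈ -0.0089486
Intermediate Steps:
b(S) = 180 (b(S) = -3 + 183 = 180)
N = -8872/6875 (N = 17744/(-13750) = 17744*(-1/13750) = -8872/6875 ≈ -1.2905)
b(164)/(-20393) + N/10576 = 180/(-20393) - 8872/6875/10576 = 180*(-1/20393) - 8872/6875*1/10576 = -180/20393 - 1109/9088750 = -1658590837/185346878750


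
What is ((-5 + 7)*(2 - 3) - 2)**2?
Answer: 16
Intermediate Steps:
((-5 + 7)*(2 - 3) - 2)**2 = (2*(-1) - 2)**2 = (-2 - 2)**2 = (-4)**2 = 16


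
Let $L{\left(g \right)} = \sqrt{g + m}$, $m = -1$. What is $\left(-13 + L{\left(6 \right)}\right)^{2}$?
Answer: $\left(13 - \sqrt{5}\right)^{2} \approx 115.86$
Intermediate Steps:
$L{\left(g \right)} = \sqrt{-1 + g}$ ($L{\left(g \right)} = \sqrt{g - 1} = \sqrt{-1 + g}$)
$\left(-13 + L{\left(6 \right)}\right)^{2} = \left(-13 + \sqrt{-1 + 6}\right)^{2} = \left(-13 + \sqrt{5}\right)^{2}$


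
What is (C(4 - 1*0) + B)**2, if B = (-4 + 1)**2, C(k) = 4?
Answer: 169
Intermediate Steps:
B = 9 (B = (-3)**2 = 9)
(C(4 - 1*0) + B)**2 = (4 + 9)**2 = 13**2 = 169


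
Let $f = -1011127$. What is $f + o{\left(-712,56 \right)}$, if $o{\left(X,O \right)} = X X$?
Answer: $-504183$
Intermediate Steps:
$o{\left(X,O \right)} = X^{2}$
$f + o{\left(-712,56 \right)} = -1011127 + \left(-712\right)^{2} = -1011127 + 506944 = -504183$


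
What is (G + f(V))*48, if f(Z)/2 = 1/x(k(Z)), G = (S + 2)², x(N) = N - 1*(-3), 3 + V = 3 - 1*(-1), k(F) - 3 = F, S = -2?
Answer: 96/7 ≈ 13.714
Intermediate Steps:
k(F) = 3 + F
V = 1 (V = -3 + (3 - 1*(-1)) = -3 + (3 + 1) = -3 + 4 = 1)
x(N) = 3 + N (x(N) = N + 3 = 3 + N)
G = 0 (G = (-2 + 2)² = 0² = 0)
f(Z) = 2/(6 + Z) (f(Z) = 2/(3 + (3 + Z)) = 2/(6 + Z))
(G + f(V))*48 = (0 + 2/(6 + 1))*48 = (0 + 2/7)*48 = (2/7)*48 = 96/7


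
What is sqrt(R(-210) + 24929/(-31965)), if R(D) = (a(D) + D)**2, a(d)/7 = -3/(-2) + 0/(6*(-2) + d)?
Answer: sqrt(162662221359285)/63930 ≈ 199.50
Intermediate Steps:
a(d) = 21/2 (a(d) = 7*(-3/(-2) + 0/(6*(-2) + d)) = 7*(-3*(-1/2) + 0/(-12 + d)) = 7*(3/2 + 0) = 7*(3/2) = 21/2)
R(D) = (21/2 + D)**2
sqrt(R(-210) + 24929/(-31965)) = sqrt((21 + 2*(-210))**2/4 + 24929/(-31965)) = sqrt((21 - 420)**2/4 + 24929*(-1/31965)) = sqrt((1/4)*(-399)**2 - 24929/31965) = sqrt((1/4)*159201 - 24929/31965) = sqrt(159201/4 - 24929/31965) = sqrt(5088760249/127860) = sqrt(162662221359285)/63930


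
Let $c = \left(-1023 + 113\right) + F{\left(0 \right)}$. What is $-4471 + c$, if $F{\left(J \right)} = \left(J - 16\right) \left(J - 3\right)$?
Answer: $-5333$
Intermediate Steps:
$F{\left(J \right)} = \left(-16 + J\right) \left(-3 + J\right)$
$c = -862$ ($c = \left(-1023 + 113\right) + \left(48 + 0^{2} - 0\right) = -910 + \left(48 + 0 + 0\right) = -910 + 48 = -862$)
$-4471 + c = -4471 - 862 = -5333$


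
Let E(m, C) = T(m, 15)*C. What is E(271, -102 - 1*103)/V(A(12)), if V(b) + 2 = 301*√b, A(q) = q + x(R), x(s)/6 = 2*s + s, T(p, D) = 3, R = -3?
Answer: 615/1902623 + 185115*I*√42/3805246 ≈ 0.00032324 + 0.31527*I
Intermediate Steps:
x(s) = 18*s (x(s) = 6*(2*s + s) = 6*(3*s) = 18*s)
E(m, C) = 3*C
A(q) = -54 + q (A(q) = q + 18*(-3) = q - 54 = -54 + q)
V(b) = -2 + 301*√b
E(271, -102 - 1*103)/V(A(12)) = (3*(-102 - 1*103))/(-2 + 301*√(-54 + 12)) = (3*(-102 - 103))/(-2 + 301*√(-42)) = (3*(-205))/(-2 + 301*(I*√42)) = -615/(-2 + 301*I*√42)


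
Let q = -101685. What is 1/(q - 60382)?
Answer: -1/162067 ≈ -6.1703e-6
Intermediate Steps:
1/(q - 60382) = 1/(-101685 - 60382) = 1/(-162067) = -1/162067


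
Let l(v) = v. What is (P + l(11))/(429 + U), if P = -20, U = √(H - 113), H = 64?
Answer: -3861/184090 + 63*I/184090 ≈ -0.020973 + 0.00034222*I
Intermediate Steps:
U = 7*I (U = √(64 - 113) = √(-49) = 7*I ≈ 7.0*I)
(P + l(11))/(429 + U) = (-20 + 11)/(429 + 7*I) = -9*(429 - 7*I)/184090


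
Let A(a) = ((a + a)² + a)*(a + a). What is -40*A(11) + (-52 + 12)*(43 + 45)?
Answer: -439120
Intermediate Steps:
A(a) = 2*a*(a + 4*a²) (A(a) = ((2*a)² + a)*(2*a) = (4*a² + a)*(2*a) = (a + 4*a²)*(2*a) = 2*a*(a + 4*a²))
-40*A(11) + (-52 + 12)*(43 + 45) = -40*11²*(2 + 8*11) + (-52 + 12)*(43 + 45) = -4840*(2 + 88) - 40*88 = -4840*90 - 3520 = -40*10890 - 3520 = -435600 - 3520 = -439120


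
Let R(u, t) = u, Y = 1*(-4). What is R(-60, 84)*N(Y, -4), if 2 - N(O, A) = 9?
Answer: 420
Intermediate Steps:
Y = -4
N(O, A) = -7 (N(O, A) = 2 - 1*9 = 2 - 9 = -7)
R(-60, 84)*N(Y, -4) = -60*(-7) = 420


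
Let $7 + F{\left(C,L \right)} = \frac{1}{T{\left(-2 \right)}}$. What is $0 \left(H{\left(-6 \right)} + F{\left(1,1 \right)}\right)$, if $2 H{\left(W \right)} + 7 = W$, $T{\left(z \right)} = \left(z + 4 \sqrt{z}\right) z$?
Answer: $0$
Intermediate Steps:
$T{\left(z \right)} = z \left(z + 4 \sqrt{z}\right)$
$H{\left(W \right)} = - \frac{7}{2} + \frac{W}{2}$
$F{\left(C,L \right)} = -7 + \frac{1}{4 - 8 i \sqrt{2}}$ ($F{\left(C,L \right)} = -7 + \frac{1}{\left(-2\right)^{2} + 4 \left(-2\right)^{\frac{3}{2}}} = -7 + \frac{1}{4 + 4 \left(- 2 i \sqrt{2}\right)} = -7 + \frac{1}{4 - 8 i \sqrt{2}}$)
$0 \left(H{\left(-6 \right)} + F{\left(1,1 \right)}\right) = 0 \left(\left(- \frac{7}{2} + \frac{1}{2} \left(-6\right)\right) - \left(\frac{251}{36} - \frac{i \sqrt{2}}{18}\right)\right) = 0 \left(\left(- \frac{7}{2} - 3\right) - \left(\frac{251}{36} - \frac{i \sqrt{2}}{18}\right)\right) = 0 \left(- \frac{13}{2} - \left(\frac{251}{36} - \frac{i \sqrt{2}}{18}\right)\right) = 0 \left(- \frac{485}{36} + \frac{i \sqrt{2}}{18}\right) = 0$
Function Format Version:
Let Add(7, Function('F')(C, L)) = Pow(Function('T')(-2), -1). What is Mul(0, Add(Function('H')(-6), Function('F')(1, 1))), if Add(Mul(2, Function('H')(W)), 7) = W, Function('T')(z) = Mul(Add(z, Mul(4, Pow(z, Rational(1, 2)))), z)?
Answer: 0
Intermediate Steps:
Function('T')(z) = Mul(z, Add(z, Mul(4, Pow(z, Rational(1, 2)))))
Function('H')(W) = Add(Rational(-7, 2), Mul(Rational(1, 2), W))
Function('F')(C, L) = Add(-7, Pow(Add(4, Mul(-8, I, Pow(2, Rational(1, 2)))), -1)) (Function('F')(C, L) = Add(-7, Pow(Add(Pow(-2, 2), Mul(4, Pow(-2, Rational(3, 2)))), -1)) = Add(-7, Pow(Add(4, Mul(4, Mul(-2, I, Pow(2, Rational(1, 2))))), -1)) = Add(-7, Pow(Add(4, Mul(-8, I, Pow(2, Rational(1, 2)))), -1)))
Mul(0, Add(Function('H')(-6), Function('F')(1, 1))) = Mul(0, Add(Add(Rational(-7, 2), Mul(Rational(1, 2), -6)), Add(Rational(-251, 36), Mul(Rational(1, 18), I, Pow(2, Rational(1, 2)))))) = Mul(0, Add(Add(Rational(-7, 2), -3), Add(Rational(-251, 36), Mul(Rational(1, 18), I, Pow(2, Rational(1, 2)))))) = Mul(0, Add(Rational(-13, 2), Add(Rational(-251, 36), Mul(Rational(1, 18), I, Pow(2, Rational(1, 2)))))) = Mul(0, Add(Rational(-485, 36), Mul(Rational(1, 18), I, Pow(2, Rational(1, 2))))) = 0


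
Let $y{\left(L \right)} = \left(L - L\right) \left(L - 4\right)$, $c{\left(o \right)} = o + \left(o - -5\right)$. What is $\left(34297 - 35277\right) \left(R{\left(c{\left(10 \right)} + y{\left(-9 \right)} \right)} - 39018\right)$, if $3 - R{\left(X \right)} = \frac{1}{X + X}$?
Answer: $\frac{191173598}{5} \approx 3.8235 \cdot 10^{7}$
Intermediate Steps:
$c{\left(o \right)} = 5 + 2 o$ ($c{\left(o \right)} = o + \left(o + 5\right) = o + \left(5 + o\right) = 5 + 2 o$)
$y{\left(L \right)} = 0$ ($y{\left(L \right)} = 0 \left(-4 + L\right) = 0$)
$R{\left(X \right)} = 3 - \frac{1}{2 X}$ ($R{\left(X \right)} = 3 - \frac{1}{X + X} = 3 - \frac{1}{2 X}$)
$\left(34297 - 35277\right) \left(R{\left(c{\left(10 \right)} + y{\left(-9 \right)} \right)} - 39018\right) = \left(34297 - 35277\right) \left(\left(3 - \frac{1}{2 \left(\left(5 + 2 \cdot 10\right) + 0\right)}\right) - 39018\right) = - 980 \left(\left(3 - \frac{1}{2 \left(\left(5 + 20\right) + 0\right)}\right) - 39018\right) = - 980 \left(\left(3 - \frac{1}{2 \left(25 + 0\right)}\right) - 39018\right) = - 980 \left(\left(3 - \frac{1}{2 \cdot 25}\right) - 39018\right) = - 980 \left(\left(3 - \frac{1}{50}\right) - 39018\right) = - 980 \left(\frac{149}{50} - 39018\right) = \left(-980\right) \left(- \frac{1950751}{50}\right) = \frac{191173598}{5}$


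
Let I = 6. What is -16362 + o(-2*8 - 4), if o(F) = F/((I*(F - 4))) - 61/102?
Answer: -10013825/612 ≈ -16362.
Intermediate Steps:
o(F) = -61/102 + F/(-24 + 6*F) (o(F) = F/((6*(F - 4))) - 61/102 = F/((6*(-4 + F))) - 61*1/102 = F/(-24 + 6*F) - 61/102 = -61/102 + F/(-24 + 6*F))
-16362 + o(-2*8 - 4) = -16362 + 2*(61 - 11*(-2*8 - 4))/(51*(-4 + (-2*8 - 4))) = -16362 + 2*(61 - 11*(-16 - 4))/(51*(-4 + (-16 - 4))) = -16362 + 2*(61 - 11*(-20))/(51*(-4 - 20)) = -16362 + (2/51)*(61 + 220)/(-24) = -16362 + (2/51)*(-1/24)*281 = -16362 - 281/612 = -10013825/612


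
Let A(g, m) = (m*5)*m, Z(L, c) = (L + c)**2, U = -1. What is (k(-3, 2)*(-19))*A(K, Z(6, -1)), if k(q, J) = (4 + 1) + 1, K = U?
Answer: -356250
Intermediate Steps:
K = -1
k(q, J) = 6 (k(q, J) = 5 + 1 = 6)
A(g, m) = 5*m**2 (A(g, m) = (5*m)*m = 5*m**2)
(k(-3, 2)*(-19))*A(K, Z(6, -1)) = (6*(-19))*(5*((6 - 1)**2)**2) = -570*(5**2)**2 = -570*25**2 = -570*625 = -114*3125 = -356250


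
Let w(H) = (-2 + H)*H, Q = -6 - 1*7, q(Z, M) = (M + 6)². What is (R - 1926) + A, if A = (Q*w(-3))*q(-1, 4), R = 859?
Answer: -20567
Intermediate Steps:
q(Z, M) = (6 + M)²
Q = -13 (Q = -6 - 7 = -13)
w(H) = H*(-2 + H)
A = -19500 (A = (-(-39)*(-2 - 3))*(6 + 4)² = -(-39)*(-5)*10² = -13*15*100 = -195*100 = -19500)
(R - 1926) + A = (859 - 1926) - 19500 = -1067 - 19500 = -20567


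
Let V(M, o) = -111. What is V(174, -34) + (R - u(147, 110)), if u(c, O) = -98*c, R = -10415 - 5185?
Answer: -1305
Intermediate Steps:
R = -15600
V(174, -34) + (R - u(147, 110)) = -111 + (-15600 - (-98)*147) = -111 + (-15600 - 1*(-14406)) = -111 + (-15600 + 14406) = -111 - 1194 = -1305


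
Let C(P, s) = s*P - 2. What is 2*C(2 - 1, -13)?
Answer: -30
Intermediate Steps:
C(P, s) = -2 + P*s (C(P, s) = P*s - 2 = -2 + P*s)
2*C(2 - 1, -13) = 2*(-2 + (2 - 1)*(-13)) = 2*(-2 + 1*(-13)) = 2*(-2 - 13) = 2*(-15) = -30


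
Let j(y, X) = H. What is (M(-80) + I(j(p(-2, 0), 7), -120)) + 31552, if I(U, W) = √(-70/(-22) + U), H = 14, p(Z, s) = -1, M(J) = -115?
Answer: 31437 + 3*√231/11 ≈ 31441.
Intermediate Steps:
j(y, X) = 14
I(U, W) = √(35/11 + U) (I(U, W) = √(-70*(-1/22) + U) = √(35/11 + U))
(M(-80) + I(j(p(-2, 0), 7), -120)) + 31552 = (-115 + √(385 + 121*14)/11) + 31552 = (-115 + √(385 + 1694)/11) + 31552 = (-115 + √2079/11) + 31552 = (-115 + (3*√231)/11) + 31552 = (-115 + 3*√231/11) + 31552 = 31437 + 3*√231/11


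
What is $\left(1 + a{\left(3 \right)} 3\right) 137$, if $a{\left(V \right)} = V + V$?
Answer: $2603$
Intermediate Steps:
$a{\left(V \right)} = 2 V$
$\left(1 + a{\left(3 \right)} 3\right) 137 = \left(1 + 2 \cdot 3 \cdot 3\right) 137 = \left(1 + 6 \cdot 3\right) 137 = \left(1 + 18\right) 137 = 19 \cdot 137 = 2603$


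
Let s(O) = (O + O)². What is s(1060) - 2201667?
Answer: 2292733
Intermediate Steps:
s(O) = 4*O² (s(O) = (2*O)² = 4*O²)
s(1060) - 2201667 = 4*1060² - 2201667 = 4*1123600 - 2201667 = 4494400 - 2201667 = 2292733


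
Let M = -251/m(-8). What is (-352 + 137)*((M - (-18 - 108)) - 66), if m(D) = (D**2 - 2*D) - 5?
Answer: -182707/15 ≈ -12180.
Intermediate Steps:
m(D) = -5 + D**2 - 2*D
M = -251/75 (M = -251/(-5 + (-8)**2 - 2*(-8)) = -251/(-5 + 64 + 16) = -251/75 ≈ -3.3467)
(-352 + 137)*((M - (-18 - 108)) - 66) = (-352 + 137)*((-251/75 - (-18 - 108)) - 66) = -215*((-251/75 - 1*(-126)) - 66) = -215*((-251/75 + 126) - 66) = -215*(9199/75 - 66) = -215*4249/75 = -182707/15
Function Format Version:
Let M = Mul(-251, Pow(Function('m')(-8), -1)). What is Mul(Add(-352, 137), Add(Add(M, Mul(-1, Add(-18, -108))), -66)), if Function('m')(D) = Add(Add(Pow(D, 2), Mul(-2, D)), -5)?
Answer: Rational(-182707, 15) ≈ -12180.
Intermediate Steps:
Function('m')(D) = Add(-5, Pow(D, 2), Mul(-2, D))
M = Rational(-251, 75) (M = Mul(-251, Pow(Add(-5, Pow(-8, 2), Mul(-2, -8)), -1)) = Mul(-251, Pow(Add(-5, 64, 16), -1)) = Mul(-251, Pow(75, -1)) = Mul(-251, Rational(1, 75)) = Rational(-251, 75) ≈ -3.3467)
Mul(Add(-352, 137), Add(Add(M, Mul(-1, Add(-18, -108))), -66)) = Mul(Add(-352, 137), Add(Add(Rational(-251, 75), Mul(-1, Add(-18, -108))), -66)) = Mul(-215, Add(Add(Rational(-251, 75), Mul(-1, -126)), -66)) = Mul(-215, Add(Add(Rational(-251, 75), 126), -66)) = Mul(-215, Add(Rational(9199, 75), -66)) = Mul(-215, Rational(4249, 75)) = Rational(-182707, 15)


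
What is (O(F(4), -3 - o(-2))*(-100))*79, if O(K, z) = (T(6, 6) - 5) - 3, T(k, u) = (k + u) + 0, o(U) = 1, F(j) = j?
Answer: -31600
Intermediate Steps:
T(k, u) = k + u
O(K, z) = 4 (O(K, z) = ((6 + 6) - 5) - 3 = (12 - 5) - 3 = 7 - 3 = 4)
(O(F(4), -3 - o(-2))*(-100))*79 = (4*(-100))*79 = -400*79 = -31600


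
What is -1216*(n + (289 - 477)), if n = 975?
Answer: -956992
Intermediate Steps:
-1216*(n + (289 - 477)) = -1216*(975 + (289 - 477)) = -1216*(975 - 188) = -1216*787 = -956992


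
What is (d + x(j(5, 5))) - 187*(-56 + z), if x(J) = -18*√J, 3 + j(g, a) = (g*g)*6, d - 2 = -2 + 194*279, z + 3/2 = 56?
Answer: 108813/2 - 126*√3 ≈ 54188.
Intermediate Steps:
z = 109/2 (z = -3/2 + 56 = 109/2 ≈ 54.500)
d = 54126 (d = 2 + (-2 + 194*279) = 2 + (-2 + 54126) = 2 + 54124 = 54126)
j(g, a) = -3 + 6*g² (j(g, a) = -3 + (g*g)*6 = -3 + g²*6 = -3 + 6*g²)
(d + x(j(5, 5))) - 187*(-56 + z) = (54126 - 18*√(-3 + 6*5²)) - 187*(-56 + 109/2) = (54126 - 18*√(-3 + 6*25)) - 187*(-3/2) = (54126 - 18*√(-3 + 150)) + 561/2 = (54126 - 126*√3) + 561/2 = 108813/2 - 126*√3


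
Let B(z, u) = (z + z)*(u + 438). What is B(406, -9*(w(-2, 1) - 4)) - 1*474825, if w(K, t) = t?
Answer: -97245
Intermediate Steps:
B(z, u) = 2*z*(438 + u) (B(z, u) = (2*z)*(438 + u) = 2*z*(438 + u))
B(406, -9*(w(-2, 1) - 4)) - 1*474825 = 2*406*(438 - 9*(1 - 4)) - 1*474825 = 2*406*(438 - 9*(-3)) - 474825 = 2*406*(438 + 27) - 474825 = 2*406*465 - 474825 = 377580 - 474825 = -97245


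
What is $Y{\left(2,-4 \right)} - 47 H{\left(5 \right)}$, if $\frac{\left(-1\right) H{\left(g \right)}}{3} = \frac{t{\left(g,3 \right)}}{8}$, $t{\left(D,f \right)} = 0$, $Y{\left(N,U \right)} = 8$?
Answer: $8$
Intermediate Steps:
$H{\left(g \right)} = 0$ ($H{\left(g \right)} = - 3 \cdot \frac{0}{8} = - 3 \cdot 0 \cdot \frac{1}{8} = \left(-3\right) 0 = 0$)
$Y{\left(2,-4 \right)} - 47 H{\left(5 \right)} = 8 - 0 = 8 + 0 = 8$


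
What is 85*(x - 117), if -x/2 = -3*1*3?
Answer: -8415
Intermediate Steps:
x = 18 (x = -2*(-3*1)*3 = -(-6)*3 = -2*(-9) = 18)
85*(x - 117) = 85*(18 - 117) = 85*(-99) = -8415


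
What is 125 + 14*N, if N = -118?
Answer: -1527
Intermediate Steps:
125 + 14*N = 125 + 14*(-118) = 125 - 1652 = -1527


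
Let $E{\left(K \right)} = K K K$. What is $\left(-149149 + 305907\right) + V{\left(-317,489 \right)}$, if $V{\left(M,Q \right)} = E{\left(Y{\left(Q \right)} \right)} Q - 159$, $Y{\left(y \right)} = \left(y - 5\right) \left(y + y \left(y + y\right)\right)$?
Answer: $6083024937085228302726245495$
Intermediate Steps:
$Y{\left(y \right)} = \left(-5 + y\right) \left(y + 2 y^{2}\right)$ ($Y{\left(y \right)} = \left(-5 + y\right) \left(y + y 2 y\right) = \left(-5 + y\right) \left(y + 2 y^{2}\right)$)
$E{\left(K \right)} = K^{3}$ ($E{\left(K \right)} = K^{2} K = K^{3}$)
$V{\left(M,Q \right)} = -159 + Q^{4} \left(-5 - 9 Q + 2 Q^{2}\right)^{3}$ ($V{\left(M,Q \right)} = \left(Q \left(-5 - 9 Q + 2 Q^{2}\right)\right)^{3} Q - 159 = Q^{3} \left(-5 - 9 Q + 2 Q^{2}\right)^{3} Q - 159 = Q^{4} \left(-5 - 9 Q + 2 Q^{2}\right)^{3} - 159 = -159 + Q^{4} \left(-5 - 9 Q + 2 Q^{2}\right)^{3}$)
$\left(-149149 + 305907\right) + V{\left(-317,489 \right)} = \left(-149149 + 305907\right) - \left(159 + 489^{4} \left(5 - 2 \cdot 489^{2} + 9 \cdot 489\right)^{3}\right) = 156758 - \left(159 + 57178852641 \left(5 - 478242 + 4401\right)^{3}\right) = 156758 - \left(159 + 57178852641 \left(-473836\right)^{3}\right) = 156758 - \left(159 + 57178852641 \left(-106385921649701056\right)\right) = 156758 + \left(-159 + 6083024937085228302726088896\right) = 156758 + 6083024937085228302726088737 = 6083024937085228302726245495$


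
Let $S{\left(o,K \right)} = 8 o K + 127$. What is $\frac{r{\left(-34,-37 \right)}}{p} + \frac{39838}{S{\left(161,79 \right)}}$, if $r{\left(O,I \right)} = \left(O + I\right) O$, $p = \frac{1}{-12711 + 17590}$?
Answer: $\frac{1199921325212}{101879} \approx 1.1778 \cdot 10^{7}$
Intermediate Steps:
$S{\left(o,K \right)} = 127 + 8 K o$ ($S{\left(o,K \right)} = 8 K o + 127 = 127 + 8 K o$)
$p = \frac{1}{4879} \approx 0.00020496$
$r{\left(O,I \right)} = O \left(I + O\right)$ ($r{\left(O,I \right)} = \left(I + O\right) O = O \left(I + O\right)$)
$\frac{r{\left(-34,-37 \right)}}{p} + \frac{39838}{S{\left(161,79 \right)}} = - 34 \left(-37 - 34\right) \frac{1}{\frac{1}{4879}} + \frac{39838}{127 + 8 \cdot 79 \cdot 161} = \left(-34\right) \left(-71\right) 4879 + \frac{39838}{127 + 101752} = 2414 \cdot 4879 + \frac{39838}{101879} = 11777906 + 39838 \cdot \frac{1}{101879} = 11777906 + \frac{39838}{101879} = \frac{1199921325212}{101879}$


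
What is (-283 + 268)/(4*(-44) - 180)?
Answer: 15/356 ≈ 0.042135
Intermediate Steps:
(-283 + 268)/(4*(-44) - 180) = -15/(-176 - 180) = -15/(-356) = -15*(-1/356) = 15/356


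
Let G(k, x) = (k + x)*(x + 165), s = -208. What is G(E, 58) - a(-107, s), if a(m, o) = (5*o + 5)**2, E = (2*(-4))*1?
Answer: -1060075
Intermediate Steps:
E = -8 (E = -8*1 = -8)
G(k, x) = (165 + x)*(k + x) (G(k, x) = (k + x)*(165 + x) = (165 + x)*(k + x))
a(m, o) = (5 + 5*o)**2
G(E, 58) - a(-107, s) = (58**2 + 165*(-8) + 165*58 - 8*58) - 25*(1 - 208)**2 = (3364 - 1320 + 9570 - 464) - 25*(-207)**2 = 11150 - 25*42849 = 11150 - 1*1071225 = 11150 - 1071225 = -1060075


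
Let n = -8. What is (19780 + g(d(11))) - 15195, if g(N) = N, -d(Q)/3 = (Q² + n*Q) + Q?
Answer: 4453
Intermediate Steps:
d(Q) = -3*Q² + 21*Q (d(Q) = -3*((Q² - 8*Q) + Q) = -3*(Q² - 7*Q) = -3*Q² + 21*Q)
(19780 + g(d(11))) - 15195 = (19780 + 3*11*(7 - 1*11)) - 15195 = (19780 + 3*11*(7 - 11)) - 15195 = (19780 + 3*11*(-4)) - 15195 = (19780 - 132) - 15195 = 19648 - 15195 = 4453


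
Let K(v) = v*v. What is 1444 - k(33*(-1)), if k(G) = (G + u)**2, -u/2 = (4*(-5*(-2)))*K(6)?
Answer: -8484125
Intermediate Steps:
K(v) = v**2
u = -2880 (u = -2*4*(-5*(-2))*6**2 = -2*4*10*36 = -80*36 = -2*1440 = -2880)
k(G) = (-2880 + G)**2 (k(G) = (G - 2880)**2 = (-2880 + G)**2)
1444 - k(33*(-1)) = 1444 - (-2880 + 33*(-1))**2 = 1444 - (-2880 - 33)**2 = 1444 - 1*(-2913)**2 = 1444 - 1*8485569 = 1444 - 8485569 = -8484125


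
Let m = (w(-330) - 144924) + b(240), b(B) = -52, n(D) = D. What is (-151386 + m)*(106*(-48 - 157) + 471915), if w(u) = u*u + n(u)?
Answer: -84541141520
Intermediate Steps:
w(u) = u + u**2 (w(u) = u*u + u = u**2 + u = u + u**2)
m = -36406 (m = (-330*(1 - 330) - 144924) - 52 = (-330*(-329) - 144924) - 52 = (108570 - 144924) - 52 = -36354 - 52 = -36406)
(-151386 + m)*(106*(-48 - 157) + 471915) = (-151386 - 36406)*(106*(-48 - 157) + 471915) = -187792*(106*(-205) + 471915) = -187792*(-21730 + 471915) = -187792*450185 = -84541141520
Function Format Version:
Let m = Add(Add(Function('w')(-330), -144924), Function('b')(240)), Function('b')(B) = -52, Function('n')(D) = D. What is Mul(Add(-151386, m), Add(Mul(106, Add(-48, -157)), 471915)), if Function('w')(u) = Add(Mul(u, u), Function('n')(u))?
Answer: -84541141520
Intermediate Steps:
Function('w')(u) = Add(u, Pow(u, 2)) (Function('w')(u) = Add(Mul(u, u), u) = Add(Pow(u, 2), u) = Add(u, Pow(u, 2)))
m = -36406 (m = Add(Add(Mul(-330, Add(1, -330)), -144924), -52) = Add(Add(Mul(-330, -329), -144924), -52) = Add(Add(108570, -144924), -52) = Add(-36354, -52) = -36406)
Mul(Add(-151386, m), Add(Mul(106, Add(-48, -157)), 471915)) = Mul(Add(-151386, -36406), Add(Mul(106, Add(-48, -157)), 471915)) = Mul(-187792, Add(Mul(106, -205), 471915)) = Mul(-187792, Add(-21730, 471915)) = Mul(-187792, 450185) = -84541141520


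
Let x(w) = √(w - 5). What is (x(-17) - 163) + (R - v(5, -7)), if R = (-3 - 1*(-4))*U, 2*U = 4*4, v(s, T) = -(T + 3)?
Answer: -159 + I*√22 ≈ -159.0 + 4.6904*I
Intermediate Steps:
x(w) = √(-5 + w)
v(s, T) = -3 - T (v(s, T) = -(3 + T) = -3 - T)
U = 8 (U = (4*4)/2 = (½)*16 = 8)
R = 8 (R = (-3 - 1*(-4))*8 = (-3 + 4)*8 = 1*8 = 8)
(x(-17) - 163) + (R - v(5, -7)) = (√(-5 - 17) - 163) + (8 - (-3 - 1*(-7))) = (√(-22) - 163) + (8 - (-3 + 7)) = (I*√22 - 163) + (8 - 1*4) = (-163 + I*√22) + (8 - 4) = (-163 + I*√22) + 4 = -159 + I*√22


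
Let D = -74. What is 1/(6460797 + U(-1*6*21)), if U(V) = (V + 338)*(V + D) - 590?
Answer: 1/6417807 ≈ 1.5582e-7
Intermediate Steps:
U(V) = -590 + (-74 + V)*(338 + V) (U(V) = (V + 338)*(V - 74) - 590 = (338 + V)*(-74 + V) - 590 = (-74 + V)*(338 + V) - 590 = -590 + (-74 + V)*(338 + V))
1/(6460797 + U(-1*6*21)) = 1/(6460797 + (-25602 + (-1*6*21)**2 + 264*(-1*6*21))) = 1/(6460797 + (-25602 + (-6*21)**2 + 264*(-6*21))) = 1/(6460797 + (-25602 + (-126)**2 + 264*(-126))) = 1/(6460797 + (-25602 + 15876 - 33264)) = 1/(6460797 - 42990) = 1/6417807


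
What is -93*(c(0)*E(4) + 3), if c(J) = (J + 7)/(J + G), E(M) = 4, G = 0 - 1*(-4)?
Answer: -930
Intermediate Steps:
G = 4 (G = 0 + 4 = 4)
c(J) = (7 + J)/(4 + J) (c(J) = (J + 7)/(J + 4) = (7 + J)/(4 + J))
-93*(c(0)*E(4) + 3) = -93*(((7 + 0)/(4 + 0))*4 + 3) = -93*((7/4)*4 + 3) = -93*(7 + 3) = -93*10 = -930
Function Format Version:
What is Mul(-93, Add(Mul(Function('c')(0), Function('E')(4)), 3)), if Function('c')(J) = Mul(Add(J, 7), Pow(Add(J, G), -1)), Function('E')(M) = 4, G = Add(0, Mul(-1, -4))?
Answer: -930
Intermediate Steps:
G = 4 (G = Add(0, 4) = 4)
Function('c')(J) = Mul(Pow(Add(4, J), -1), Add(7, J)) (Function('c')(J) = Mul(Add(J, 7), Pow(Add(J, 4), -1)) = Mul(Add(7, J), Pow(Add(4, J), -1)) = Mul(Pow(Add(4, J), -1), Add(7, J)))
Mul(-93, Add(Mul(Function('c')(0), Function('E')(4)), 3)) = Mul(-93, Add(Mul(Mul(Pow(Add(4, 0), -1), Add(7, 0)), 4), 3)) = Mul(-93, Add(Mul(Mul(Pow(4, -1), 7), 4), 3)) = Mul(-93, Add(Mul(Mul(Rational(1, 4), 7), 4), 3)) = Mul(-93, Add(Mul(Rational(7, 4), 4), 3)) = Mul(-93, Add(7, 3)) = Mul(-93, 10) = -930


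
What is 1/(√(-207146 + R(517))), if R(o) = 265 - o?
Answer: -I*√207398/207398 ≈ -0.0021958*I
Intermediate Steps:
1/(√(-207146 + R(517))) = 1/(√(-207146 + (265 - 1*517))) = 1/(√(-207146 + (265 - 517))) = 1/(√(-207146 - 252)) = 1/(√(-207398)) = 1/(I*√207398) = -I*√207398/207398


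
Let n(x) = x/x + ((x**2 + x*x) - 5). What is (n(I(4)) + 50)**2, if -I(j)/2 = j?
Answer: 30276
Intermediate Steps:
I(j) = -2*j
n(x) = -4 + 2*x**2 (n(x) = 1 + ((x**2 + x**2) - 5) = 1 + (2*x**2 - 5) = 1 + (-5 + 2*x**2) = -4 + 2*x**2)
(n(I(4)) + 50)**2 = ((-4 + 2*(-2*4)**2) + 50)**2 = ((-4 + 2*(-8)**2) + 50)**2 = ((-4 + 2*64) + 50)**2 = ((-4 + 128) + 50)**2 = (124 + 50)**2 = 174**2 = 30276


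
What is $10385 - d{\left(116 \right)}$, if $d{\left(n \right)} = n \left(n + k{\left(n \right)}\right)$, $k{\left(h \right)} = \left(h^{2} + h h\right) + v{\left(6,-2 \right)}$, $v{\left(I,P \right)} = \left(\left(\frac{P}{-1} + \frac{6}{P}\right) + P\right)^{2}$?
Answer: $-3125907$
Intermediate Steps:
$v{\left(I,P \right)} = \frac{36}{P^{2}}$ ($v{\left(I,P \right)} = \left(\left(P \left(-1\right) + \frac{6}{P}\right) + P\right)^{2} = \left(\left(- P + \frac{6}{P}\right) + P\right)^{2} = \left(\frac{6}{P}\right)^{2} = \frac{36}{P^{2}}$)
$k{\left(h \right)} = 9 + 2 h^{2}$ ($k{\left(h \right)} = \left(h^{2} + h h\right) + \frac{36}{4} = \left(h^{2} + h^{2}\right) + 36 \cdot \frac{1}{4} = 2 h^{2} + 9 = 9 + 2 h^{2}$)
$d{\left(n \right)} = n \left(9 + n + 2 n^{2}\right)$ ($d{\left(n \right)} = n \left(n + \left(9 + 2 n^{2}\right)\right) = n \left(9 + n + 2 n^{2}\right)$)
$10385 - d{\left(116 \right)} = 10385 - 116 \left(9 + 116 + 2 \cdot 116^{2}\right) = 10385 - 116 \left(9 + 116 + 2 \cdot 13456\right) = 10385 - 116 \left(9 + 116 + 26912\right) = 10385 - 116 \cdot 27037 = 10385 - 3136292 = -3125907$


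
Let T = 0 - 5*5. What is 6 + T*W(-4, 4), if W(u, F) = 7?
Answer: -169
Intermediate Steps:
T = -25 (T = 0 - 25 = -25)
6 + T*W(-4, 4) = 6 - 25*7 = 6 - 175 = -169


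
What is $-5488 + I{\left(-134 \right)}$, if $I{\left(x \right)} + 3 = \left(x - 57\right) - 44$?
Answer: $-5726$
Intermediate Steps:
$I{\left(x \right)} = -104 + x$ ($I{\left(x \right)} = -3 + \left(\left(x - 57\right) - 44\right) = -3 + \left(\left(-57 + x\right) - 44\right) = -3 + \left(-101 + x\right) = -104 + x$)
$-5488 + I{\left(-134 \right)} = -5488 - 238 = -5726$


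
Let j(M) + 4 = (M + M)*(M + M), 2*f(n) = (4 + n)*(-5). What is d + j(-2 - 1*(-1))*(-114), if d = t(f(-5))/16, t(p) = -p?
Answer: -5/32 ≈ -0.15625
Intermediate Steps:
f(n) = -10 - 5*n/2 (f(n) = ((4 + n)*(-5))/2 = (-20 - 5*n)/2 = -10 - 5*n/2)
j(M) = -4 + 4*M² (j(M) = -4 + (M + M)*(M + M) = -4 + (2*M)*(2*M) = -4 + 4*M²)
d = -5/32 (d = -(-10 - 5/2*(-5))/16 = -(-10 + 25/2)*(1/16) = -1*5/2*(1/16) = -5/2*1/16 = -5/32 ≈ -0.15625)
d + j(-2 - 1*(-1))*(-114) = -5/32 + (-4 + 4*(-2 - 1*(-1))²)*(-114) = -5/32 + (-4 + 4*(-2 + 1)²)*(-114) = -5/32 + (-4 + 4*(-1)²)*(-114) = -5/32 + (-4 + 4*1)*(-114) = -5/32 + (-4 + 4)*(-114) = -5/32 + 0*(-114) = -5/32 + 0 = -5/32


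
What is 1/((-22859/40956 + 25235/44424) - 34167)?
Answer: -151619112/5180368696667 ≈ -2.9268e-5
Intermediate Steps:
1/((-22859/40956 + 25235/44424) - 34167) = 1/(1503037/151619112 - 34167) = 1/(-5180368696667/151619112) = -151619112/5180368696667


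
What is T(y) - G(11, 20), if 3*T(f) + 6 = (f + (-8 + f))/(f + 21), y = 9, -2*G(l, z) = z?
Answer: 73/9 ≈ 8.1111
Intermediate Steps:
G(l, z) = -z/2
T(f) = -2 + (-8 + 2*f)/(3*(21 + f)) (T(f) = -2 + ((f + (-8 + f))/(f + 21))/3 = -2 + ((-8 + 2*f)/(21 + f))/3 = -2 + (-8 + 2*f)/(3*(21 + f)))
T(y) - G(11, 20) = 2*(-67 - 2*9)/(3*(21 + 9)) - (-1)*20/2 = (⅔)*(-67 - 18)/30 - 1*(-10) = (⅔)*(1/30)*(-85) + 10 = -17/9 + 10 = 73/9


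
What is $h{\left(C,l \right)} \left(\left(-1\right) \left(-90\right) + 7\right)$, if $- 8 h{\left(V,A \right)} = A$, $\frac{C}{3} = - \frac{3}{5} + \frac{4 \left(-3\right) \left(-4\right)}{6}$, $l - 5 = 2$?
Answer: $- \frac{679}{8} \approx -84.875$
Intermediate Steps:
$l = 7$ ($l = 5 + 2 = 7$)
$C = \frac{111}{5}$ ($C = 3 \left(- \frac{3}{5} + \frac{4 \left(-3\right) \left(-4\right)}{6}\right) = 3 \left(\left(-3\right) \frac{1}{5} + \left(-12\right) \left(-4\right) \frac{1}{6}\right) = 3 \left(- \frac{3}{5} + 48 \cdot \frac{1}{6}\right) = 3 \left(- \frac{3}{5} + 8\right) = 3 \cdot \frac{37}{5} = \frac{111}{5} \approx 22.2$)
$h{\left(V,A \right)} = - \frac{A}{8}$
$h{\left(C,l \right)} \left(\left(-1\right) \left(-90\right) + 7\right) = \left(- \frac{1}{8}\right) 7 \left(\left(-1\right) \left(-90\right) + 7\right) = - \frac{7 \left(90 + 7\right)}{8} = \left(- \frac{7}{8}\right) 97 = - \frac{679}{8}$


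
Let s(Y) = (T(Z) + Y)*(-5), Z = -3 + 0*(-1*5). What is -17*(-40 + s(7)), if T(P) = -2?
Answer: 1105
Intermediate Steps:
Z = -3 (Z = -3 + 0*(-5) = -3 + 0 = -3)
s(Y) = 10 - 5*Y (s(Y) = (-2 + Y)*(-5) = 10 - 5*Y)
-17*(-40 + s(7)) = -17*(-40 + (10 - 5*7)) = -17*(-40 + (10 - 35)) = -17*(-40 - 25) = -17*(-65) = 1105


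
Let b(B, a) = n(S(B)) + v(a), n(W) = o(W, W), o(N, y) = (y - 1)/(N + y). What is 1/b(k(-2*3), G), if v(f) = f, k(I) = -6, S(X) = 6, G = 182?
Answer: 12/2189 ≈ 0.0054820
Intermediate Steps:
o(N, y) = (-1 + y)/(N + y)
n(W) = (-1 + W)/(2*W) (n(W) = (-1 + W)/(W + W) = (-1 + W)/((2*W)) = (1/(2*W))*(-1 + W) = (-1 + W)/(2*W))
b(B, a) = 5/12 + a (b(B, a) = (1/2)*(-1 + 6)/6 + a = (1/2)*(1/6)*5 + a = 5/12 + a)
1/b(k(-2*3), G) = 1/(5/12 + 182) = 1/(2189/12) = 12/2189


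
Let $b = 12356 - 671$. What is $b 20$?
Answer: $233700$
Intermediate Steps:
$b = 11685$
$b 20 = 11685 \cdot 20 = 233700$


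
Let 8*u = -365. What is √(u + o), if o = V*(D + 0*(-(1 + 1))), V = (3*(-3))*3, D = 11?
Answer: I*√5482/4 ≈ 18.51*I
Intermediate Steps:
u = -365/8 (u = (⅛)*(-365) = -365/8 ≈ -45.625)
V = -27 (V = -9*3 = -27)
o = -297 (o = -27*(11 + 0*(-(1 + 1))) = -27*(11 + 0*(-1*2)) = -27*(11 + 0*(-2)) = -27*(11 + 0) = -27*11 = -297)
√(u + o) = √(-365/8 - 297) = √(-2741/8) = I*√5482/4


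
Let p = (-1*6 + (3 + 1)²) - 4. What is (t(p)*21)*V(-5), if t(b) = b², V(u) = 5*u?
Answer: -18900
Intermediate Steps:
p = 6 (p = (-6 + 4²) - 4 = (-6 + 16) - 4 = 10 - 4 = 6)
(t(p)*21)*V(-5) = (6²*21)*(5*(-5)) = (36*21)*(-25) = 756*(-25) = -18900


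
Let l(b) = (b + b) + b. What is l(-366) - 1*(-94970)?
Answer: 93872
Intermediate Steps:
l(b) = 3*b (l(b) = 2*b + b = 3*b)
l(-366) - 1*(-94970) = 3*(-366) - 1*(-94970) = -1098 + 94970 = 93872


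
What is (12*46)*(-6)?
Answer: -3312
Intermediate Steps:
(12*46)*(-6) = 552*(-6) = -3312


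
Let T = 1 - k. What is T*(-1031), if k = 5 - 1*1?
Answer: 3093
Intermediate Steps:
k = 4 (k = 5 - 1 = 4)
T = -3 (T = 1 - 1*4 = 1 - 4 = -3)
T*(-1031) = -3*(-1031) = 3093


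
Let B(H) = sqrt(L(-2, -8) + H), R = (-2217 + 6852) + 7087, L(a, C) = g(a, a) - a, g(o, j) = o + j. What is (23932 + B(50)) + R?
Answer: 35654 + 4*sqrt(3) ≈ 35661.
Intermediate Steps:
g(o, j) = j + o
L(a, C) = a (L(a, C) = (a + a) - a = 2*a - a = a)
R = 11722 (R = 4635 + 7087 = 11722)
B(H) = sqrt(-2 + H)
(23932 + B(50)) + R = (23932 + sqrt(-2 + 50)) + 11722 = (23932 + sqrt(48)) + 11722 = (23932 + 4*sqrt(3)) + 11722 = 35654 + 4*sqrt(3)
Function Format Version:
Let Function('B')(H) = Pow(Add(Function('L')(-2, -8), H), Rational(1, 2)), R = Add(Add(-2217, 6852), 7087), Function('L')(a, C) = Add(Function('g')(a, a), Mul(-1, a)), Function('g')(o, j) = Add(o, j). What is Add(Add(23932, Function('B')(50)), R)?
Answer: Add(35654, Mul(4, Pow(3, Rational(1, 2)))) ≈ 35661.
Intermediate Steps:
Function('g')(o, j) = Add(j, o)
Function('L')(a, C) = a (Function('L')(a, C) = Add(Add(a, a), Mul(-1, a)) = Add(Mul(2, a), Mul(-1, a)) = a)
R = 11722 (R = Add(4635, 7087) = 11722)
Function('B')(H) = Pow(Add(-2, H), Rational(1, 2))
Add(Add(23932, Function('B')(50)), R) = Add(Add(23932, Pow(Add(-2, 50), Rational(1, 2))), 11722) = Add(Add(23932, Pow(48, Rational(1, 2))), 11722) = Add(Add(23932, Mul(4, Pow(3, Rational(1, 2)))), 11722) = Add(35654, Mul(4, Pow(3, Rational(1, 2))))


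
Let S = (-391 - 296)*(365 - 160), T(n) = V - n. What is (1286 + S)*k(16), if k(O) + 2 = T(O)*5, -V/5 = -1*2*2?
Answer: -2511882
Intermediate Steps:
V = 20 (V = -5*(-1*2)*2 = -(-10)*2 = -5*(-4) = 20)
T(n) = 20 - n
k(O) = 98 - 5*O (k(O) = -2 + (20 - O)*5 = -2 + (100 - 5*O) = 98 - 5*O)
S = -140835 (S = -687*205 = -140835)
(1286 + S)*k(16) = (1286 - 140835)*(98 - 5*16) = -139549*(98 - 80) = -139549*18 = -2511882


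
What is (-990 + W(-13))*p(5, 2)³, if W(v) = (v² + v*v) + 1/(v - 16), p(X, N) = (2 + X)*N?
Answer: -51886296/29 ≈ -1.7892e+6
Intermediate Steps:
p(X, N) = N*(2 + X)
W(v) = 1/(-16 + v) + 2*v² (W(v) = (v² + v²) + 1/(-16 + v) = 2*v² + 1/(-16 + v) = 1/(-16 + v) + 2*v²)
(-990 + W(-13))*p(5, 2)³ = (-990 + (1 - 32*(-13)² + 2*(-13)³)/(-16 - 13))*(2*(2 + 5))³ = (-990 + (1 - 32*169 + 2*(-2197))/(-29))*(2*7)³ = (-990 - (1 - 5408 - 4394)/29)*14³ = (-990 - 1/29*(-9801))*2744 = (-990 + 9801/29)*2744 = -18909/29*2744 = -51886296/29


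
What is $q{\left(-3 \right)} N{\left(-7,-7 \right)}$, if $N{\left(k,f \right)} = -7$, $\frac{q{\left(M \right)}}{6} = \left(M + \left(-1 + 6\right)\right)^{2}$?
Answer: $-168$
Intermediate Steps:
$q{\left(M \right)} = 6 \left(5 + M\right)^{2}$ ($q{\left(M \right)} = 6 \left(M + \left(-1 + 6\right)\right)^{2} = 6 \left(M + 5\right)^{2} = 6 \left(5 + M\right)^{2}$)
$q{\left(-3 \right)} N{\left(-7,-7 \right)} = 6 \left(5 - 3\right)^{2} \left(-7\right) = 6 \cdot 2^{2} \left(-7\right) = 6 \cdot 4 \left(-7\right) = 24 \left(-7\right) = -168$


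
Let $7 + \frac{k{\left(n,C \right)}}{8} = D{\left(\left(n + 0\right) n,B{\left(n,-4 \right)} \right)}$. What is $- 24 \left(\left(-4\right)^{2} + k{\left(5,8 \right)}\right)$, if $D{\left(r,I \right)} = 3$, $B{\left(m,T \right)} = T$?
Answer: $384$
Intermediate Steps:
$k{\left(n,C \right)} = -32$ ($k{\left(n,C \right)} = -56 + 8 \cdot 3 = -56 + 24 = -32$)
$- 24 \left(\left(-4\right)^{2} + k{\left(5,8 \right)}\right) = - 24 \left(\left(-4\right)^{2} - 32\right) = - 24 \left(16 - 32\right) = \left(-24\right) \left(-16\right) = 384$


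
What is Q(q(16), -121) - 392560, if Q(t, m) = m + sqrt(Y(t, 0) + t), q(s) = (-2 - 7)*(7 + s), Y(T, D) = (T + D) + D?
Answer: -392681 + 3*I*sqrt(46) ≈ -3.9268e+5 + 20.347*I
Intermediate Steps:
Y(T, D) = T + 2*D (Y(T, D) = (D + T) + D = T + 2*D)
q(s) = -63 - 9*s (q(s) = -9*(7 + s) = -63 - 9*s)
Q(t, m) = m + sqrt(2)*sqrt(t) (Q(t, m) = m + sqrt((t + 2*0) + t) = m + sqrt((t + 0) + t) = m + sqrt(t + t) = m + sqrt(2*t) = m + sqrt(2)*sqrt(t))
Q(q(16), -121) - 392560 = (-121 + sqrt(2)*sqrt(-63 - 9*16)) - 392560 = (-121 + sqrt(2)*sqrt(-63 - 144)) - 392560 = (-121 + sqrt(2)*sqrt(-207)) - 392560 = (-121 + sqrt(2)*(3*I*sqrt(23))) - 392560 = (-121 + 3*I*sqrt(46)) - 392560 = -392681 + 3*I*sqrt(46)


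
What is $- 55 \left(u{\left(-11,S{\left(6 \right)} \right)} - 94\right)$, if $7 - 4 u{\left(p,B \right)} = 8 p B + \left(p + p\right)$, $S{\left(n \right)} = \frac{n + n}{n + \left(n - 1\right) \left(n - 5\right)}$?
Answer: $\frac{13805}{4} \approx 3451.3$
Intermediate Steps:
$S{\left(n \right)} = \frac{2 n}{n + \left(-1 + n\right) \left(-5 + n\right)}$
$u{\left(p,B \right)} = \frac{7}{4} - \frac{p}{2} - 2 B p$ ($u{\left(p,B \right)} = \frac{7}{4} - \frac{8 p B + \left(p + p\right)}{4} = \frac{7}{4} - \frac{8 B p + 2 p}{4} = \frac{7}{4} - \frac{2 p + 8 B p}{4} = \frac{7}{4} - \left(\frac{p}{2} + 2 B p\right) = \frac{7}{4} - \frac{p}{2} - 2 B p$)
$- 55 \left(u{\left(-11,S{\left(6 \right)} \right)} - 94\right) = - 55 \left(\left(\frac{7}{4} - - \frac{11}{2} - 2 \cdot 2 \cdot 6 \frac{1}{5 + 6^{2} - 30} \left(-11\right)\right) - 94\right) = - 55 \left(\left(\frac{7}{4} + \frac{11}{2} - 2 \cdot 2 \cdot 6 \frac{1}{5 + 36 - 30} \left(-11\right)\right) - 94\right) = - 55 \left(\left(\frac{7}{4} + \frac{11}{2} - 2 \cdot 2 \cdot 6 \cdot \frac{1}{11} \left(-11\right)\right) - 94\right) = - 55 \left(\left(\frac{7}{4} + \frac{11}{2} - \frac{24}{11} \left(-11\right)\right) - 94\right) = - 55 \left(\left(\frac{7}{4} + \frac{11}{2} + 24\right) - 94\right) = - 55 \left(\frac{125}{4} - 94\right) = \left(-55\right) \left(- \frac{251}{4}\right) = \frac{13805}{4}$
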